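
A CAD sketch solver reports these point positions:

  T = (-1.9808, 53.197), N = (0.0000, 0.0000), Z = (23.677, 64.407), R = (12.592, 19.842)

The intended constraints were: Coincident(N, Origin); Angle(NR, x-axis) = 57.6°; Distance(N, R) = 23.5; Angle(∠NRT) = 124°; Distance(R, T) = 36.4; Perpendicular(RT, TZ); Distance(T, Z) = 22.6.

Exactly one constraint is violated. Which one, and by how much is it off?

Distance(T, Z) = 22.6 — off by 5.40.

N = (0.00, 0.00) ✓; NR at 57.60° ✓; |NR| = 23.50 ✓; ∠NRT = 124.0° ✓; |RT| = 36.40 ✓; ∠(RT, TZ) = 90.00° ✓; |TZ| = 28.00 ✗.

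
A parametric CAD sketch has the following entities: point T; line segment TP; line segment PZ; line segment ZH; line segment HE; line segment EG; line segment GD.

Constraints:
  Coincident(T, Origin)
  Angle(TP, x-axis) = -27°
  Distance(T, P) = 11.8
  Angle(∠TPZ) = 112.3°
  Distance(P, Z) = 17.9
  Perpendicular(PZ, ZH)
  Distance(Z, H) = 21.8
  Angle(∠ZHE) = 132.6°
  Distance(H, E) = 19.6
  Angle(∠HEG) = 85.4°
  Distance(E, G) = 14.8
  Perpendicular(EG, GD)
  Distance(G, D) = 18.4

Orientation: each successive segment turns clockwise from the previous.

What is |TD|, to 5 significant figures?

13.388

T is at the origin; TP runs at -27.0° with length 11.8, so P = (10.514, -5.3571). ∠TPZ = 112.3° gives PZ at -94.700° from the x-axis; with |PZ| = 17.9, Z = (9.0472, -23.197). PZ is perpendicular to ZH, so ZH runs at 175.30°; with |ZH| = 21.8, H = (-12.680, -21.411). ∠ZHE = 132.6° gives HE at 127.90° from the x-axis; with |HE| = 19.6, E = (-24.720, -5.9446). ∠HEG = 85.4° gives EG at 33.300° from the x-axis; with |EG| = 14.8, G = (-12.350, 2.1809). The perpendicularity gives GD at right angles to EG, so GD runs at -56.700°; with |GD| = 18.4, D = (-2.2475, -13.198). Then |TD| = |D − T| = 13.388.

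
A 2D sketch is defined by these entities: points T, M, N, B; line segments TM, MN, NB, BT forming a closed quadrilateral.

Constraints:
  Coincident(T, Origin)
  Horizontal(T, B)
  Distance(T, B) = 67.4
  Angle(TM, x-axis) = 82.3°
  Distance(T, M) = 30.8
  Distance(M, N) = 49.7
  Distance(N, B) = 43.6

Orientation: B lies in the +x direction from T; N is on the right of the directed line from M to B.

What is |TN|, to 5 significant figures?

29.660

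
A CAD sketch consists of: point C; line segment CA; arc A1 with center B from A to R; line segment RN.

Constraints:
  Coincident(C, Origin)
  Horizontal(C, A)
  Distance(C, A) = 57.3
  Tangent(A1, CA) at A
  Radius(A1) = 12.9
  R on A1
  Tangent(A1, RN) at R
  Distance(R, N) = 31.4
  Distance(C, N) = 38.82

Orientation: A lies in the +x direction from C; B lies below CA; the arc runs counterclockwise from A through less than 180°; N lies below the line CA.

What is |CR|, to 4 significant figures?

47.81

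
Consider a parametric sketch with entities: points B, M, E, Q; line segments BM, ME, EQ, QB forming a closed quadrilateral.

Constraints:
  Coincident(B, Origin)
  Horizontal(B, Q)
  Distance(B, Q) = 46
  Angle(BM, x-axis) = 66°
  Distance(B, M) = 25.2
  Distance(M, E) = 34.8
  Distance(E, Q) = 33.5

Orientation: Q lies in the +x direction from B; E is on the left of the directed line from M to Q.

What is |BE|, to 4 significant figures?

54.82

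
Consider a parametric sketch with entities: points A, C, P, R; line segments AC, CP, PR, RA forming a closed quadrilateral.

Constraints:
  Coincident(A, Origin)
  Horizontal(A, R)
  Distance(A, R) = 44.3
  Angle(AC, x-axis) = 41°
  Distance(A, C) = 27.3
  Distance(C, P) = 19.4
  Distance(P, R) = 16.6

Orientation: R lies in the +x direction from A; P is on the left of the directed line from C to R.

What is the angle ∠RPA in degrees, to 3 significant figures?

83.5°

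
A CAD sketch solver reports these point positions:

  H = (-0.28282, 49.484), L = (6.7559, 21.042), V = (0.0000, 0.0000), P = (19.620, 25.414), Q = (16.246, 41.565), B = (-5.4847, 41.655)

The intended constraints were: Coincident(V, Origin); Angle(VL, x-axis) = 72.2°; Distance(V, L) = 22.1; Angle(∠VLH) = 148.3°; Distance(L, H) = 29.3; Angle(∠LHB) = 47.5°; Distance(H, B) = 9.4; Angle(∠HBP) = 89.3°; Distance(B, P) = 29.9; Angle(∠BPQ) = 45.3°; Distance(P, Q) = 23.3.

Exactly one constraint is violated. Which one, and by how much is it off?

Distance(P, Q) = 23.3 — off by 6.80.

V = (0.00, 0.00) ✓; VL at 72.20° ✓; |VL| = 22.10 ✓; ∠VLH = 148.3° ✓; |LH| = 29.30 ✓; ∠LHB = 47.50° ✓; |HB| = 9.400 ✓; ∠HBP = 89.30° ✓; |BP| = 29.90 ✓; ∠BPQ = 45.30° ✓; |PQ| = 16.50 ✗.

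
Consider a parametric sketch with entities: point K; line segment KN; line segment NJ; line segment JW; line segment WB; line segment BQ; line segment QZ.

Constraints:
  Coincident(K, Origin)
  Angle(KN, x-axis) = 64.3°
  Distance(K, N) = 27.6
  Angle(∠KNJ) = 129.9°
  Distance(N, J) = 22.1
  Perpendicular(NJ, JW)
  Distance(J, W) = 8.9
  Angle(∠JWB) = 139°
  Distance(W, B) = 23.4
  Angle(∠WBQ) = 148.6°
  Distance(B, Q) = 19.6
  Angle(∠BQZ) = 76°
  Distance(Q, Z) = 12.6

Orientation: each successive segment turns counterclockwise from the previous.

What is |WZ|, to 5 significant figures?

36.525

K is at the origin; KN runs at 64.3° with length 27.6, so N = (11.969, 24.870). ∠KNJ = 129.9° gives NJ at 114.40° from the x-axis; with |NJ| = 22.1, J = (2.8394, 44.996). NJ ⟂ JW, so JW runs at -155.60°; with |JW| = 8.9, W = (-5.2657, 41.319). ∠JWB = 139.0° gives WB at -114.60° from the x-axis; with |WB| = 23.4, B = (-15.007, 20.043). ∠WBQ = 148.6° gives BQ at -83.200° from the x-axis; with |BQ| = 19.6, Q = (-12.686, 0.58096). ∠BQZ = 76.0° gives QZ at 20.800° from the x-axis; with |QZ| = 12.6, Z = (-0.90715, 5.0553). Then |WZ| = |Z − W| = 36.525.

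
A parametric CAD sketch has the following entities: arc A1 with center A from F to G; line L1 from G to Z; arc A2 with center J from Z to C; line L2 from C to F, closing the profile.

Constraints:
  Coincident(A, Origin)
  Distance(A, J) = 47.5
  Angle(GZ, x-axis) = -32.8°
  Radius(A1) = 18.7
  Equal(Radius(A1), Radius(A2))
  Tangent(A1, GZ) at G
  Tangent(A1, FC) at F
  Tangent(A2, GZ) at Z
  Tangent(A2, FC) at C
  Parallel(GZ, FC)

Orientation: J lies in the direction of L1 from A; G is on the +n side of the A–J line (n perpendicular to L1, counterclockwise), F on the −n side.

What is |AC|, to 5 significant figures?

51.048

The slot axis is L1's direction at -32.8°, so u = (cos -32.8°, sin -32.8°) = (0.84057, -0.54171) and n = (−sin -32.8°, cos -32.8°) = (0.54171, 0.84057). A is at the origin and J lies 47.5 along u from A, so J = 47.5·u = (39.927, -25.731). Tangency of A1 to both parallel lines with radius 18.7 puts G and F at A ± 18.7·n: G = (10.130, 15.719), F = (-10.130, -15.719). Equal radii place Z and C the same way about J: Z = J + 18.7·n = (50.057, -10.013), C = J − 18.7·n = (29.797, -41.450). Then |AC| = |C − A| = 51.048.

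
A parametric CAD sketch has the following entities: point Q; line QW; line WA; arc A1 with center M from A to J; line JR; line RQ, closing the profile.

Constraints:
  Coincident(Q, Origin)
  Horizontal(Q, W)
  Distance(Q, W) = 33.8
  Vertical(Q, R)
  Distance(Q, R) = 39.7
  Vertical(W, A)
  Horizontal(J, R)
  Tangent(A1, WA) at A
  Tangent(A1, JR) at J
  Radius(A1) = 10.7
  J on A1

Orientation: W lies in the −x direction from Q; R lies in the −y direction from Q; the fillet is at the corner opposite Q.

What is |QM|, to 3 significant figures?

37.1

Q is at the origin; QW is horizontal with |QW| = 33.8 and W on the −x side, so W = (-33.8, 0.00). Q and R share the same x with |QR| = 39.7 and R on the −y side, so R = (0.00, -39.7). The virtual corner opposite Q is at (-33.8, -39.7). The tangent condition forces MA to be normal to WA and the tangent condition forces MJ to be normal to JR, with radius 10.7, so the center M sits 10.7 in from both sides at M = (-23.1, -29.0). Then |QM| = |M − Q| = 37.1.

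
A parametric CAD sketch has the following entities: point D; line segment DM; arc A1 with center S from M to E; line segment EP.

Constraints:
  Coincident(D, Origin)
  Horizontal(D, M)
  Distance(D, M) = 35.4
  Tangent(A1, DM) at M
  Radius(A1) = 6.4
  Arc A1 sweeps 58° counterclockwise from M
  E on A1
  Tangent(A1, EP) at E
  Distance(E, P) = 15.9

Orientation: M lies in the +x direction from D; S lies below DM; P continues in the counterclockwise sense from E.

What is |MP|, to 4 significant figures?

21.54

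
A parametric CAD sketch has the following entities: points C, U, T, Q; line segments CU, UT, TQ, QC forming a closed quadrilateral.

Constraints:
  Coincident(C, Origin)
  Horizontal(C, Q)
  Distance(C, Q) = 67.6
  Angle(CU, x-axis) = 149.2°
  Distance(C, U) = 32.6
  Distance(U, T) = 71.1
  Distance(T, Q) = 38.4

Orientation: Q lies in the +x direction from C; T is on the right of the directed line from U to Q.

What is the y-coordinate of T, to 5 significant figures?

-18.345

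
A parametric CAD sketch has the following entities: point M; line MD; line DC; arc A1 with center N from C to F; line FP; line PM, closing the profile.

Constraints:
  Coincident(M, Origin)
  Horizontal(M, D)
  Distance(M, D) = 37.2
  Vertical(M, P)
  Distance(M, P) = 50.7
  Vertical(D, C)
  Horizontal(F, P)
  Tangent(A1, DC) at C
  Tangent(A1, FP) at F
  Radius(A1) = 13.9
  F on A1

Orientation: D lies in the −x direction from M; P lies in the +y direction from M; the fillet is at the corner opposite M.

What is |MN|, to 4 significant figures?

43.56

MP is vertical with |MP| = 50.7 and P on the +y side, so P = (0.000, 50.70). The virtual corner opposite M is at (-37.20, 50.70). A1 meets DC tangentially, so NC is at right angles to DC and tangency of A1 to FP means the radius NF is perpendicular to FP, with radius 13.9, so the center N sits 13.9 in from both sides at N = (-23.30, 36.80). Then |MN| = |N − M| = 43.56.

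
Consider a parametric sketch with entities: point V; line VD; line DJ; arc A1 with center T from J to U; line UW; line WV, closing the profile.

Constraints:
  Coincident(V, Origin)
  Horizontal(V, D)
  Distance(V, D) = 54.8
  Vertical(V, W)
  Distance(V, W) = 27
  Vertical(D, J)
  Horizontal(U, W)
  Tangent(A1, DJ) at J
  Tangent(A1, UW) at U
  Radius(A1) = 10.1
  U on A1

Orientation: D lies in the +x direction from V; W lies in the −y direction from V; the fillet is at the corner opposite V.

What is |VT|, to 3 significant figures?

47.8

V is at the origin; V and D share the same y with |VD| = 54.8 and D on the +x side, so D = (54.8, 0.00). V and W share the same x with |VW| = 27.0 and W on the −y side, so W = (0.00, -27.0). The virtual corner opposite V is at (54.8, -27.0). Tangency of A1 to DJ means the radius TJ is perpendicular to DJ and tangency of A1 to UW means the radius TU is perpendicular to UW, with radius 10.1, so the center T sits 10.1 in from both sides at T = (44.7, -16.9). Then |VT| = |T − V| = 47.8.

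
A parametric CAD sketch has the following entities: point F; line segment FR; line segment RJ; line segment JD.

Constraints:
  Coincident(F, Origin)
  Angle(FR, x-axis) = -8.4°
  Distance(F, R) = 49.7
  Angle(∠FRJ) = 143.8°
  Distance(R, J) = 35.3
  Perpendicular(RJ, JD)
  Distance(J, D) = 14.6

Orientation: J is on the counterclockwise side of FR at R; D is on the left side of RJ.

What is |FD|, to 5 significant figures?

76.836

F is at the origin; FR runs at -8.4° with length 49.7, so R = 49.7·(cos -8.4°, sin -8.4°) = (49.167, -7.2603). ∠FRJ = 143.8°, so RJ runs at -8.4° + (180° − 143.8°) = 27.800° from the x-axis; with |RJ| = 35.3, J = R + 35.3·(cos 27.800°, sin 27.800°) = (80.393, 9.2031). RJ ⟂ JD; with |JD| = 14.6 on the left of RJ, D = J + 14.6·(-0.46639, 0.88458) = (73.583, 22.118). Then |FD| = |D − F| = 76.836.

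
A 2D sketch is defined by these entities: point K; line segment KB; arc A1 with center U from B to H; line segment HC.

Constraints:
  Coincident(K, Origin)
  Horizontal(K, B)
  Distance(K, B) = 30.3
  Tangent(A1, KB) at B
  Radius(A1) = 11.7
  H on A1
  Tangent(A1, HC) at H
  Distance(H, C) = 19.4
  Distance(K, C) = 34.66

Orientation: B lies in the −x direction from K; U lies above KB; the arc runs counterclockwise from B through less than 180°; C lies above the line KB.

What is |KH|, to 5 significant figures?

21.534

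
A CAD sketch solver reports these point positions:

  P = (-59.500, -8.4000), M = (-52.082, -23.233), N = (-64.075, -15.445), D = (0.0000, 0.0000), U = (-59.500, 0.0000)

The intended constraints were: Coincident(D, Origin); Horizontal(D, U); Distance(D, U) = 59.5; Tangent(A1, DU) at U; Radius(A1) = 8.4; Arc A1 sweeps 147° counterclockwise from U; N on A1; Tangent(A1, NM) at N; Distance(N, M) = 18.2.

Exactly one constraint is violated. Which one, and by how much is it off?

Distance(N, M) = 18.2 — off by 3.90.

D = (0.00, 0.00) ✓; D.y = 0.00, U.y = 0.00 ✓; |DU| = 59.50 ✓; ∠(PU, UD) = 90.00° ✓; |PU| = 8.400 ✓; bearing(P→N) − bearing(P→U) = 147.0° ✓; |PN| = 8.400 ✓; ∠(PN, NM) = 90.00° ✓; |NM| = 14.30 ✗.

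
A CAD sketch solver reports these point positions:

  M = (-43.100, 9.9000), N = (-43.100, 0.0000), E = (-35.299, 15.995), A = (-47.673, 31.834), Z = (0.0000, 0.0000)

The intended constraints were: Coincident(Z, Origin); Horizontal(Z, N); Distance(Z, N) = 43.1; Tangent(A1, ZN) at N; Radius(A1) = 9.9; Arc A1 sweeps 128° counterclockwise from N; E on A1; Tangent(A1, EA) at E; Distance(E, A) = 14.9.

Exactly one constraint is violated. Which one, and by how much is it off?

Distance(E, A) = 14.9 — off by 5.20.

Z = (0.00, 0.00) ✓; Z.y = 0.00, N.y = 0.00 ✓; |ZN| = 43.10 ✓; ∠(MN, NZ) = 90.00° ✓; |MN| = 9.900 ✓; bearing(M→E) − bearing(M→N) = 128.0° ✓; |ME| = 9.900 ✓; ∠(ME, EA) = 90.00° ✓; |EA| = 20.10 ✗.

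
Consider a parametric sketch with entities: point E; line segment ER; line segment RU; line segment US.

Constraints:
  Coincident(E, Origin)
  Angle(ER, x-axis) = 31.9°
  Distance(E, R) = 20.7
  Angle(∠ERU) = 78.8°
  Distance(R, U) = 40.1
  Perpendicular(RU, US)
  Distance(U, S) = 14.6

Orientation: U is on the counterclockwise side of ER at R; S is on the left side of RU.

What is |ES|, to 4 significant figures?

36.53

E is at the origin; ER runs at 31.9° with length 20.7, so R = 20.7·(cos 31.9°, sin 31.9°) = (17.57, 10.94). ∠ERU = 78.8°, so RU runs at 31.9° + (180° − 78.8°) = 133.1° from the x-axis; with |RU| = 40.1, U = R + 40.1·(cos 133.1°, sin 133.1°) = (-9.826, 40.22). RU ⟂ US; with |US| = 14.6 on the left of RU, S = U + 14.6·(-0.7302, -0.6833) = (-20.49, 30.24). Then |ES| = |S − E| = 36.53.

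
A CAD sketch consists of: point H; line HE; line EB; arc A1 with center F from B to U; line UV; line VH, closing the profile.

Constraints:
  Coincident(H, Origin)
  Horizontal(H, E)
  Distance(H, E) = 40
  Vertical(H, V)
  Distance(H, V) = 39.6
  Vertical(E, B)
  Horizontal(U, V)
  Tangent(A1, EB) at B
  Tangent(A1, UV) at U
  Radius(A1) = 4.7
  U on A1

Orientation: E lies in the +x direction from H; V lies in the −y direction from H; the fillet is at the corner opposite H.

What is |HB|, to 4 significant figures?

53.08

The virtual corner opposite H is at (40.00, -39.60). A1 meets EB tangentially, so FB is at right angles to EB and tangency of A1 to UV means the radius FU is perpendicular to UV, with radius 4.7, so the center F sits 4.7 in from both sides at F = (35.30, -34.90). That places the tangent points at B = (40.00, -34.90) on EB and U = (35.30, -39.60) on UV. Then |HB| = |B − H| = 53.08.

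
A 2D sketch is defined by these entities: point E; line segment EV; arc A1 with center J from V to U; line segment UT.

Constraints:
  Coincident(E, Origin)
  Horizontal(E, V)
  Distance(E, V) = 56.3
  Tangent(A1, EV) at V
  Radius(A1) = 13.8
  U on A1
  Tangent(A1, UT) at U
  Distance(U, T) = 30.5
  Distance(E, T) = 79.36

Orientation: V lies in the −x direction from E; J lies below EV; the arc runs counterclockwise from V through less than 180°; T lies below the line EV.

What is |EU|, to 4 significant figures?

71.74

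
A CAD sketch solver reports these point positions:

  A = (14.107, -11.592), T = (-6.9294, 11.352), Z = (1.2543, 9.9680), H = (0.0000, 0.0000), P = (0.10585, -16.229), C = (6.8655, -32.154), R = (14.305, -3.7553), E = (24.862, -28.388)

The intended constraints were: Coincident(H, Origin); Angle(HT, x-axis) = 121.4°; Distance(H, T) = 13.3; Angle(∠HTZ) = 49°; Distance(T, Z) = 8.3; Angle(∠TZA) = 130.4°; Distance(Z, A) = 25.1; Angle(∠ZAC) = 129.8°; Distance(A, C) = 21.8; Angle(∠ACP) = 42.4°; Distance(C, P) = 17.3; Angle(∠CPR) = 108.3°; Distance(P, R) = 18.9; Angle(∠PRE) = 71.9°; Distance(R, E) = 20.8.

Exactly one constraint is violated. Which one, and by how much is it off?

Distance(R, E) = 20.8 — off by 6.00.

H = (0.00, 0.00) ✓; HT at 121.4° ✓; |HT| = 13.30 ✓; ∠HTZ = 49.00° ✓; |TZ| = 8.300 ✓; ∠TZA = 130.4° ✓; |ZA| = 25.10 ✓; ∠ZAC = 129.8° ✓; |AC| = 21.80 ✓; ∠ACP = 42.40° ✓; |CP| = 17.30 ✓; ∠CPR = 108.3° ✓; |PR| = 18.90 ✓; ∠PRE = 71.90° ✓; |RE| = 26.80 ✗.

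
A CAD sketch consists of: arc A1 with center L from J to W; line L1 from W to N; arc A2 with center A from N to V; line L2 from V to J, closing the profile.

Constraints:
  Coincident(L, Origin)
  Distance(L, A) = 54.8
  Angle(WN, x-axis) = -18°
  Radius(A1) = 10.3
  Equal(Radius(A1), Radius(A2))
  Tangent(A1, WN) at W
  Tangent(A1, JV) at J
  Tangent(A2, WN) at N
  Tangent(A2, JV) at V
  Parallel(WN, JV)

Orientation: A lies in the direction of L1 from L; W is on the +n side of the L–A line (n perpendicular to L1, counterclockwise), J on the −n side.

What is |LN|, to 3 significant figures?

55.8

The slot axis is L1's direction at -18.0°, so u = (cos -18.0°, sin -18.0°) = (0.951, -0.309) and n = (−sin -18.0°, cos -18.0°) = (0.309, 0.951). L is at the origin and A lies 54.8 along u from L, so A = 54.8·u = (52.1, -16.9). Tangency of A1 to both parallel lines with radius 10.3 puts W and J at L ± 10.3·n: W = (3.18, 9.80), J = (-3.18, -9.80). Equal radii place N and V the same way about A: N = A + 10.3·n = (55.3, -7.14), V = A − 10.3·n = (48.9, -26.7). Then |LN| = |N − L| = 55.8.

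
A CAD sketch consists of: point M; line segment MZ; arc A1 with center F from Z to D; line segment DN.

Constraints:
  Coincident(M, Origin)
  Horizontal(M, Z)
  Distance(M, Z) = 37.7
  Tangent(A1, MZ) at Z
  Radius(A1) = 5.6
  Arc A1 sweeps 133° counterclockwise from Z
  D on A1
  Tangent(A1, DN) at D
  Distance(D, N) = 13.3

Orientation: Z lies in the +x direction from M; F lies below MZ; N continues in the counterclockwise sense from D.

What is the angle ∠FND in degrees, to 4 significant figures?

22.83°

M is at the origin; MZ is horizontal with |MZ| = 37.7 and Z on the +x side, so Z = (37.70, 0.000). The tangent condition forces FZ to be normal to MZ, so F = Z + (0, -5.6) = (37.70, -5.600). On A1, Z sits at bearing 90° from F; a 133° counterclockwise sweep puts D at bearing 223°, so D = F + 5.6·(cos 223°, sin 223°) = (33.60, -9.419). A1 meets DN tangentially, so FD is at right angles to DN, so DN runs along (−sin 223°, cos 223°); with |DN| = 13.3, N = (42.67, -19.15). Then cos ∠FND = NF·ND / (|NF||ND|), giving 22.83°.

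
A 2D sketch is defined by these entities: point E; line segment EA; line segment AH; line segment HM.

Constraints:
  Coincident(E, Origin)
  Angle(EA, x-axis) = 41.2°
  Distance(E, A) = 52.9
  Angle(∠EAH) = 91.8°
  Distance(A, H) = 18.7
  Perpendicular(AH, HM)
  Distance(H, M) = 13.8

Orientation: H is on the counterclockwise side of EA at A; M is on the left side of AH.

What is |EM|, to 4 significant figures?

44.06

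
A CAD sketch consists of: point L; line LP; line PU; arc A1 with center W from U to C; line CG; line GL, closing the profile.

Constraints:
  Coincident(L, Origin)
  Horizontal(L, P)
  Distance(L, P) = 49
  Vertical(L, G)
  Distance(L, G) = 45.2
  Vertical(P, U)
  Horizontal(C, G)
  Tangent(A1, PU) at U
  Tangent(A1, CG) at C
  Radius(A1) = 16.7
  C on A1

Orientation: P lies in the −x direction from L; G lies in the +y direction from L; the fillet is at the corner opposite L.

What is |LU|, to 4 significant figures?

56.69

L is at the origin; L and P share the same y with |LP| = 49.0 and P on the −x side, so P = (-49.00, 0.000). L and G share the same x with |LG| = 45.2 and G on the +y side, so G = (0.000, 45.20). The virtual corner opposite L is at (-49.00, 45.20). Tangency of A1 to PU means the radius WU is perpendicular to PU and since A1 is tangent to CG there, WC ⟂ CG, with radius 16.7, so the center W sits 16.7 in from both sides at W = (-32.30, 28.50). That places the tangent points at U = (-49.00, 28.50) on PU and C = (-32.30, 45.20) on CG. Then |LU| = |U − L| = 56.69.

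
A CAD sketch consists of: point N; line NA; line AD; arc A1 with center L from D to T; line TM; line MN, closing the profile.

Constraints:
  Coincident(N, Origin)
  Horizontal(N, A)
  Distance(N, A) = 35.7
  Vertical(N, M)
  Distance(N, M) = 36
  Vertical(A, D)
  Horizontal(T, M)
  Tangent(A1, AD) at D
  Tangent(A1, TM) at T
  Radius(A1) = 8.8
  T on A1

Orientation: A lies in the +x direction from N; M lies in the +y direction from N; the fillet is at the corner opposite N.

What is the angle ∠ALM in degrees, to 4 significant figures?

126.0°

N is at the origin; NA is horizontal with |NA| = 35.7 and A on the +x side, so A = (35.70, 0.000). N and M share the same x with |NM| = 36.0 and M on the +y side, so M = (0.000, 36.00). The virtual corner opposite N is at (35.70, 36.00). A1 meets AD tangentially, so LD is at right angles to AD and the tangent condition forces LT to be normal to TM, with radius 8.8, so the center L sits 8.8 in from both sides at L = (26.90, 27.20). Then cos ∠ALM = LA·LM / (|LA||LM|), giving 126.0°.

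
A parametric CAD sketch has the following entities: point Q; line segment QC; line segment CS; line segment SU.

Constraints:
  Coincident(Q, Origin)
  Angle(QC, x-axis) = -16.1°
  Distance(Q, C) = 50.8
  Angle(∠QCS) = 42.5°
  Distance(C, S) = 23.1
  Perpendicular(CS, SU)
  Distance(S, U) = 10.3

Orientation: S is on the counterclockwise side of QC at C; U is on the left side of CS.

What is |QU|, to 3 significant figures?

28.0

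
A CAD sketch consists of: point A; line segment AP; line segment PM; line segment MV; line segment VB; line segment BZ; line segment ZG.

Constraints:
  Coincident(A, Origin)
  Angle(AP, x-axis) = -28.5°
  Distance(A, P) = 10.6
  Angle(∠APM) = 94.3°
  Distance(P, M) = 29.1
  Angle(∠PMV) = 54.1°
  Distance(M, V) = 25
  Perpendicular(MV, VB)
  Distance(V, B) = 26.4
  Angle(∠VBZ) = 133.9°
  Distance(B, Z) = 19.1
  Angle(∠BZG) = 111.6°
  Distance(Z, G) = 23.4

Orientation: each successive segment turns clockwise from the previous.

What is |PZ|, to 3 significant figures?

17.1

The perpendicularity gives VB at right angles to MV, so VB runs at 29.9°; with |VB| = 26.4, B = (7.81, 3.23). ∠VBZ = 133.9° gives BZ at -16.2° from the x-axis; with |BZ| = 19.1, Z = (26.2, -2.10). Then |PZ| = |Z − P| = 17.1.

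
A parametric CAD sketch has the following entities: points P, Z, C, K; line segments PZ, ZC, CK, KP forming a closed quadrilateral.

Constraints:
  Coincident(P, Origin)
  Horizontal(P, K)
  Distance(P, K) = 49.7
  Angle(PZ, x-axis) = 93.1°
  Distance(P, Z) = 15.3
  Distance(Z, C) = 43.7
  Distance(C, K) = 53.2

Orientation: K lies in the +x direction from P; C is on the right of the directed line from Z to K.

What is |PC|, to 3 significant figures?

28.5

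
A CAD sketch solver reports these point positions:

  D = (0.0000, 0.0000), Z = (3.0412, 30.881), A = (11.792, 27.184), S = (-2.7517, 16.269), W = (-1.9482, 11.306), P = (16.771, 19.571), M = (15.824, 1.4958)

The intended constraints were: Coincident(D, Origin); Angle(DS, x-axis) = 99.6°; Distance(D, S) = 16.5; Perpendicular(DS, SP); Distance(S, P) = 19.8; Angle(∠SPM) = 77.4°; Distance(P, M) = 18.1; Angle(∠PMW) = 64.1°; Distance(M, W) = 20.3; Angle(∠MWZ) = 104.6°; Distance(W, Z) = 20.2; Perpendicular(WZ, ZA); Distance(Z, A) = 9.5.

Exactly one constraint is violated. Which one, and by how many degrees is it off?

Perpendicular(WZ, ZA) — off by 8.60°.

D = (0.00, 0.00) ✓; DS at 99.60° ✓; |DS| = 16.50 ✓; ∠(DS, SP) = 90.00° ✓; |SP| = 19.80 ✓; ∠SPM = 77.40° ✓; |PM| = 18.10 ✓; ∠PMW = 64.10° ✓; |MW| = 20.30 ✓; ∠MWZ = 104.6° ✓; |WZ| = 20.20 ✓; ∠(WZ, ZA) = 98.60° ✗; |ZA| = 9.500 ✓.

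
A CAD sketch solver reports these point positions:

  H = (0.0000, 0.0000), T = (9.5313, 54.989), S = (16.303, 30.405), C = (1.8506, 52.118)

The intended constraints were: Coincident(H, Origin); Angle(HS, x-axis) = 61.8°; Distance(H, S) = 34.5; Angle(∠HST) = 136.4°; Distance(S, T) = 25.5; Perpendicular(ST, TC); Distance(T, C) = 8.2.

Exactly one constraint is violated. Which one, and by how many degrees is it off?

Perpendicular(ST, TC) — off by 5.10°.

H = (0.00, 0.00) ✓; HS at 61.80° ✓; |HS| = 34.50 ✓; ∠HST = 136.4° ✓; |ST| = 25.50 ✓; ∠(ST, TC) = 95.10° ✗; |TC| = 8.200 ✓.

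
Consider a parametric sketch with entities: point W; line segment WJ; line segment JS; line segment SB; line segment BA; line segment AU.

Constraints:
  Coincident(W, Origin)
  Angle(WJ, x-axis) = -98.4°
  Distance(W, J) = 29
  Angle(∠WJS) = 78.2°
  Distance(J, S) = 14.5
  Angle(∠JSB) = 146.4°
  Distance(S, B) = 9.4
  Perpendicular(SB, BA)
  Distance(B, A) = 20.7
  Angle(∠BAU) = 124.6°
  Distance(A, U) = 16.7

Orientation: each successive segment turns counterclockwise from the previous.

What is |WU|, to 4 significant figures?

13.04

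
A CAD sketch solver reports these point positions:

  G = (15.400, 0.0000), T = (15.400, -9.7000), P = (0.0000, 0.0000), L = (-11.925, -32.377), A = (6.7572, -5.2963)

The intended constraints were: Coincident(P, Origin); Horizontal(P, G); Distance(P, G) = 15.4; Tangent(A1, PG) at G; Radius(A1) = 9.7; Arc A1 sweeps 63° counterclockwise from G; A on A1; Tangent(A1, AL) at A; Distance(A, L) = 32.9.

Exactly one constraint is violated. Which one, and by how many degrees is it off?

Tangent(A1, AL) at A — off by 7.60°.

P = (0.00, 0.00) ✓; P.y = 0.00, G.y = 0.00 ✓; |PG| = 15.40 ✓; ∠(TG, GP) = 90.00° ✓; |TG| = 9.700 ✓; bearing(T→A) − bearing(T→G) = 63.00° ✓; |TA| = 9.700 ✓; ∠(TA, AL) = 97.60° ✗; |AL| = 32.90 ✓.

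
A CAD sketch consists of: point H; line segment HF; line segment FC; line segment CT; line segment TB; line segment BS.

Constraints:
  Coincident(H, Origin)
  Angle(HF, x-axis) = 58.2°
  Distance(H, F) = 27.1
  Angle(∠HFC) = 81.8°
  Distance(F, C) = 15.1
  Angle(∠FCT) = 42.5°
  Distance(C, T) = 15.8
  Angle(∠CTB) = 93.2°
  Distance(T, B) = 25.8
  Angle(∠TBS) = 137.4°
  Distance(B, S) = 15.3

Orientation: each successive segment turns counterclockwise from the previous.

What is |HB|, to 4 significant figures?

39.04

H is at the origin; HF runs at 58.2° with length 27.1, so F = (14.28, 23.03). ∠HFC = 81.8° gives FC at 156.4° from the x-axis; with |FC| = 15.1, C = (0.4434, 29.08). ∠FCT = 42.5° gives CT at -66.10° from the x-axis; with |CT| = 15.8, T = (6.845, 14.63). ∠CTB = 93.2° gives TB at 20.70° from the x-axis; with |TB| = 25.8, B = (30.98, 23.75). Then |HB| = |B − H| = 39.04.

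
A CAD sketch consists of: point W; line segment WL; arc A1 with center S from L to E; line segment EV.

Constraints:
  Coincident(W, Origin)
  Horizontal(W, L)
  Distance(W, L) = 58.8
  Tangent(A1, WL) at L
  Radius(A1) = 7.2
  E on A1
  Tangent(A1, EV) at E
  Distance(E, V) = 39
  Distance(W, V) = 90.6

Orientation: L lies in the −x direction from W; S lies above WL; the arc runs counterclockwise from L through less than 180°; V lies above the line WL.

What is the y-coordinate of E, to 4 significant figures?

12.31

W is at the origin; W and L share the same y with |WL| = 58.8 and L on the −x side, so L = (-58.80, 0.000). Tangency of A1 to WL means the radius SL is perpendicular to WL, so S = L + (0, 7.2) = (-58.80, 7.200). Since SE ⟂ EV (tangency), |SV| = √(7.2² + 39.0²) = 39.66 regardless of where E sits on A1. So V lies on both circle(W, 90.6) and circle(S, 39.66); the above-WL intersection is V = (-81.39, 39.79). E is the foot of the tangent from V: E = (-53.73, 12.31).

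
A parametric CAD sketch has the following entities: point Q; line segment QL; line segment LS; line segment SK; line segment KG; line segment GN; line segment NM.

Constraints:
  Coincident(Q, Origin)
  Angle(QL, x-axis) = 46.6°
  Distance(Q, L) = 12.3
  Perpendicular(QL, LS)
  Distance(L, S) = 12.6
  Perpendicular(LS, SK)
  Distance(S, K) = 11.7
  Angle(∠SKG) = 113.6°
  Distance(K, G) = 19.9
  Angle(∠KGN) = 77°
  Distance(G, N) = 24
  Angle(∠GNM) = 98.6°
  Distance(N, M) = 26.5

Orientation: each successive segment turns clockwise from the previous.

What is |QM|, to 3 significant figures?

29.1

Q is at the origin; QL runs at 46.6° with length 12.3, so L = (8.45, 8.94). QL ⟂ LS, so LS runs at -43.4°; with |LS| = 12.6, S = (17.6, 0.280). LS ⟂ SK, so SK runs at -133°; with |SK| = 11.7, K = (9.57, -8.22). ∠SKG = 113.6° gives KG at 160° from the x-axis; with |KG| = 19.9, G = (-9.16, -1.48). ∠KGN = 77.0° gives GN at 57.2° from the x-axis; with |GN| = 24.0, N = (3.84, 18.7). ∠GNM = 98.6° gives NM at -24.2° from the x-axis; with |NM| = 26.5, M = (28.0, 7.83). Then |QM| = |M − Q| = 29.1.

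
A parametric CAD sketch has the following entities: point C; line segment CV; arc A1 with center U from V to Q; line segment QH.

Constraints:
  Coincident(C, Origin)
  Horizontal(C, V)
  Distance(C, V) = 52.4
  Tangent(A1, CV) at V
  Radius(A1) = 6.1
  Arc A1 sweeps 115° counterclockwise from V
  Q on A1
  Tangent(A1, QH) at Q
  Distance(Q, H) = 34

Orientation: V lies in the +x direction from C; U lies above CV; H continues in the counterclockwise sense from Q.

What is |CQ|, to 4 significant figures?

58.57

C is at the origin; CV is horizontal with |CV| = 52.4 and V on the +x side, so V = (52.40, 0.000). Since A1 is tangent to CV there, UV ⟂ CV, so U = V + (0, 6.1) = (52.40, 6.100). On A1, V sits at bearing -90° from U; a 115° counterclockwise sweep puts Q at bearing 25°, so Q = U + 6.1·(cos 25°, sin 25°) = (57.93, 8.678). Then |CQ| = |Q − C| = 58.57.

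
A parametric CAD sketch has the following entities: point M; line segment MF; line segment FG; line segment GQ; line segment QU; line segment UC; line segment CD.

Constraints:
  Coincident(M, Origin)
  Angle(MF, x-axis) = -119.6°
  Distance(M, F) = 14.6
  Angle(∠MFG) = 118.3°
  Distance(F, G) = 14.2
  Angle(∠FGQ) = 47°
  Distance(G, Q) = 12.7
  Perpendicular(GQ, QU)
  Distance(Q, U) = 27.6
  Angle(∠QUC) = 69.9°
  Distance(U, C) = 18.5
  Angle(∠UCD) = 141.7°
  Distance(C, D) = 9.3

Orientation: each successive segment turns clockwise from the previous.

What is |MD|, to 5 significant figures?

34.008

∠QUC = 69.9° gives UC at -154.40° from the x-axis; with |UC| = 18.5, C = (-9.4688, -30.553). ∠UCD = 141.7° gives CD at 167.30° from the x-axis; with |CD| = 9.3, D = (-18.541, -28.508). Then |MD| = |D − M| = 34.008.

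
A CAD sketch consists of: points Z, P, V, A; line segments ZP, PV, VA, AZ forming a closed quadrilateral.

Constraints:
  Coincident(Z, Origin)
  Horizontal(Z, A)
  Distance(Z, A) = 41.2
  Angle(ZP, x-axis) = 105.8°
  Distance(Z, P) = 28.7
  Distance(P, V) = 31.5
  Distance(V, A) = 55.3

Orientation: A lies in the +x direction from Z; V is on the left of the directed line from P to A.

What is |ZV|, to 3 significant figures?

51.3

Z is at the origin; ZA is horizontal with |ZA| = 41.2 and A in +x, so A = (41.2, 0). ZP runs at 105.8° with |ZP| = 28.7, so P = (-7.81, 27.6). V is determined by |PV| = 31.5 and |VA| = 55.3 together: it lies at the intersection of circle(P, 31.5) and circle(A, 55.3). With |PA| = 56.3, the foot of the radical line on PA is 9.77 from P and the perpendicular offset is √(31.5² − 9.77²) = 29.9. Taking the left-of-PA solution: V = (15.4, 48.9).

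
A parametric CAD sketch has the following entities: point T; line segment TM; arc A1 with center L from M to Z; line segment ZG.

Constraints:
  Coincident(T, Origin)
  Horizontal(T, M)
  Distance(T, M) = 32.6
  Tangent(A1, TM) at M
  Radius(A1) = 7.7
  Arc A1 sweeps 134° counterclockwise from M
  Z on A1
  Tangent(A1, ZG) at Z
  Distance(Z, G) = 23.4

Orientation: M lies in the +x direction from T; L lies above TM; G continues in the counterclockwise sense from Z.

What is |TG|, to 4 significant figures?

37.04

T is at the origin; T and M share the same y with |TM| = 32.6 and M on the +x side, so M = (32.60, 0.000). A1 meets TM tangentially, so LM is at right angles to TM, so L = M + (0, 7.7) = (32.60, 7.700). On A1, M sits at bearing -90° from L; a 134° counterclockwise sweep puts Z at bearing 44°, so Z = L + 7.7·(cos 44°, sin 44°) = (38.14, 13.05). A1 meets ZG tangentially, so LZ is at right angles to ZG, so ZG runs along (−sin 44°, cos 44°); with |ZG| = 23.4, G = (21.88, 29.88). Then |TG| = |G − T| = 37.04.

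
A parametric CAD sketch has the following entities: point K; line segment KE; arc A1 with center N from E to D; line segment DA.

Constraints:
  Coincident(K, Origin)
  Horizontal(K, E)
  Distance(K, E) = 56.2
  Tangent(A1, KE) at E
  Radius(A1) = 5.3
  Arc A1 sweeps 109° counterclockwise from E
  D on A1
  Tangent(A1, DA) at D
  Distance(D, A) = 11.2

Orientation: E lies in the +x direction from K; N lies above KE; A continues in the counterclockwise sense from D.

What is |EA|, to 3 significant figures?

17.7

K is at the origin; K and E share the same y with |KE| = 56.2 and E on the +x side, so E = (56.2, 0.00). A1 meets KE tangentially, so NE is at right angles to KE, so N = E + (0, 5.3) = (56.2, 5.30). On A1, E sits at bearing -90° from N; a 109° counterclockwise sweep puts D at bearing 19°, so D = N + 5.3·(cos 19°, sin 19°) = (61.2, 7.03). The tangent condition forces ND to be normal to DA, so DA runs along (−sin 19°, cos 19°); with |DA| = 11.2, A = (57.6, 17.6). Then |EA| = |A − E| = 17.7.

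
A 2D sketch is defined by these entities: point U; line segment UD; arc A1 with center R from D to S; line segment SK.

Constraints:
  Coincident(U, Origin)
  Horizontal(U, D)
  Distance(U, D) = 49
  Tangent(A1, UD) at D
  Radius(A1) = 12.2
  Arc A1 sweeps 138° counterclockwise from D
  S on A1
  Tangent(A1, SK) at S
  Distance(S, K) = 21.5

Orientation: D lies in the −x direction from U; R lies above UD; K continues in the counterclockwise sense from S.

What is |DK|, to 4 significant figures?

36.50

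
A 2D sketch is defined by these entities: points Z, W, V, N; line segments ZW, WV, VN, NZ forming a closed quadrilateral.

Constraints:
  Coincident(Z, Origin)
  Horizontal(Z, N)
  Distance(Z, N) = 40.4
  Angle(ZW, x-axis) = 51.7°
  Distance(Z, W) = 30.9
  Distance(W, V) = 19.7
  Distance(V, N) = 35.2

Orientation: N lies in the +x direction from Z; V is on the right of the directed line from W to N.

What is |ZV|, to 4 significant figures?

11.23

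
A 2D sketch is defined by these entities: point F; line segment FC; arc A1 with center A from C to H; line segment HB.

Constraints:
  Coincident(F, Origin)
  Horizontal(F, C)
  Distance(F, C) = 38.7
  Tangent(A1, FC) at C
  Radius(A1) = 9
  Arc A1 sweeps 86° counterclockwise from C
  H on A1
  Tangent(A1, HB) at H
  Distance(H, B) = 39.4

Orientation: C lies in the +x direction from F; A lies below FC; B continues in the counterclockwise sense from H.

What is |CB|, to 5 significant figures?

49.097

F is at the origin; F and C share the same y with |FC| = 38.7 and C on the +x side, so C = (38.700, 0.0000). Tangency of A1 to FC means the radius AC is perpendicular to FC, so A = C + (0, -9) = (38.700, -9.0000). On A1, C sits at bearing 90° from A; an 86° counterclockwise sweep puts H at bearing 176°, so H = A + 9.0·(cos 176°, sin 176°) = (29.722, -8.3722). Since A1 is tangent to HB there, AH ⟂ HB, so HB runs along (−sin 176°, cos 176°); with |HB| = 39.4, B = (26.974, -47.676). Then |CB| = |B − C| = 49.097.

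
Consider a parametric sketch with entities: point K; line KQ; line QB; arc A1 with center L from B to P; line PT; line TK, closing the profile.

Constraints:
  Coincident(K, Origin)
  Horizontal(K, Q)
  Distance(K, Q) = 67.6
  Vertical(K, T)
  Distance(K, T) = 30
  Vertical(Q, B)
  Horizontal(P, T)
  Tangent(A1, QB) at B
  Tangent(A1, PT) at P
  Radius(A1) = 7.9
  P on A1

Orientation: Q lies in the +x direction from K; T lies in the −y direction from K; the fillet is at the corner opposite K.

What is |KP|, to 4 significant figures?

66.81

K is at the origin; K and Q share the same y with |KQ| = 67.6 and Q on the +x side, so Q = (67.60, 0.000). K and T share the same x with |KT| = 30.0 and T on the −y side, so T = (0.000, -30.00). The virtual corner opposite K is at (67.60, -30.00). Tangency of A1 to QB means the radius LB is perpendicular to QB and tangency of A1 to PT means the radius LP is perpendicular to PT, with radius 7.9, so the center L sits 7.9 in from both sides at L = (59.70, -22.10). That places the tangent points at B = (67.60, -22.10) on QB and P = (59.70, -30.00) on PT. Then |KP| = |P − K| = 66.81.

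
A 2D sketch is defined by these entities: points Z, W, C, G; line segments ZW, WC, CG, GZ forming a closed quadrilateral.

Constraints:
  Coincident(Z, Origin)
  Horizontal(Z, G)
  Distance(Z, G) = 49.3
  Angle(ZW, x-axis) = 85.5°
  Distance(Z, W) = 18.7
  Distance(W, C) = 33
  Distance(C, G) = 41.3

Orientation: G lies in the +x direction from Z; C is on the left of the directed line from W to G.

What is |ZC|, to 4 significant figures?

46.64

Z is at the origin; Z and G share the same y with |ZG| = 49.3 and G in +x, so G = (49.3, 0). ZW runs at 85.5° with |ZW| = 18.7, so W = (1.467, 18.64). C is determined by |WC| = 33.0 and |CG| = 41.3 together: it lies at the intersection of circle(W, 33.0) and circle(G, 41.3). With |WG| = 51.34, the foot of the radical line on WG is 19.66 from W and the perpendicular offset is √(33.0² − 19.66²) = 26.50. Taking the left-of-WG solution: C = (29.41, 36.20).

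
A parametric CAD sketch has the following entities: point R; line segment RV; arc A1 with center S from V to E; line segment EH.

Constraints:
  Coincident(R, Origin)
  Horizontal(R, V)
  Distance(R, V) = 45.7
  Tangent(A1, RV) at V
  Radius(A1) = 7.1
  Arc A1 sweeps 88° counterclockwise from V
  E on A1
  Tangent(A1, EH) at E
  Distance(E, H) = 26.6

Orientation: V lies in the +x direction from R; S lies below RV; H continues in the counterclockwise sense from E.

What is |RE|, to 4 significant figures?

39.21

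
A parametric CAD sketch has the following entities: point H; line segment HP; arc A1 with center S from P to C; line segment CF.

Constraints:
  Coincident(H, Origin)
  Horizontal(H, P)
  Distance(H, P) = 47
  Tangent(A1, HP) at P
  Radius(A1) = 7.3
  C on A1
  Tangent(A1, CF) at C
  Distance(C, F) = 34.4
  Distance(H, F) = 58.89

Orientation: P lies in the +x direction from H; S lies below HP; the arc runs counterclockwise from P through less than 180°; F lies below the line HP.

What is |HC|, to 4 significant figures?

40.43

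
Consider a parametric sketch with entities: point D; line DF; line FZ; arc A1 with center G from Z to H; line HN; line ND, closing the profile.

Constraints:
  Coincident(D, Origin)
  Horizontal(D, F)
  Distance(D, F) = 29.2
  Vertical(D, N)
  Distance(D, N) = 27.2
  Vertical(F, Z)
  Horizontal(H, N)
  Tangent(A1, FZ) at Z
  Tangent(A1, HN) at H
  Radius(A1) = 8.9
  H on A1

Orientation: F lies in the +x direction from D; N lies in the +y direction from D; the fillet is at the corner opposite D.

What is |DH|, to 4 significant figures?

33.94

D is at the origin; DF is horizontal with |DF| = 29.2 and F on the +x side, so F = (29.20, 0.000). D and N share the same x with |DN| = 27.2 and N on the +y side, so N = (0.000, 27.20). The virtual corner opposite D is at (29.20, 27.20). Tangency of A1 to FZ means the radius GZ is perpendicular to FZ and tangency of A1 to HN means the radius GH is perpendicular to HN, with radius 8.9, so the center G sits 8.9 in from both sides at G = (20.30, 18.30). That places the tangent points at Z = (29.20, 18.30) on FZ and H = (20.30, 27.20) on HN. Then |DH| = |H − D| = 33.94.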